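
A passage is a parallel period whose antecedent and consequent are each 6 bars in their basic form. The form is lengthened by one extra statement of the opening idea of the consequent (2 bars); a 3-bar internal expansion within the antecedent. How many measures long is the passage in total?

Basic parallel period: 6 + 6 = 12 bars.
12 (basic form) + 2 (extra statement) + 3 (internal expansion) = 17.

17 measures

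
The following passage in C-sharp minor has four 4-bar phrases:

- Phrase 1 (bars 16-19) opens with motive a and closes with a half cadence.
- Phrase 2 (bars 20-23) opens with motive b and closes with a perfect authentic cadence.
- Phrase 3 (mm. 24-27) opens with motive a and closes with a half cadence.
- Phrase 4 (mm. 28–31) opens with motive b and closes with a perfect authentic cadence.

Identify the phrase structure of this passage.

The cadence pattern HC–PAC–HC–PAC is weak–strong twice, and phrases 3–4 restate phrases 1–2: a period heard twice, not a double period (which would end weakly at phrase 2).

repeated period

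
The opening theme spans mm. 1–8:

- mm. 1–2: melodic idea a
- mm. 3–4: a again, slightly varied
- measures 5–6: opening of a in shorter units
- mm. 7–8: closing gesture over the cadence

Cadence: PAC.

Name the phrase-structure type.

Basic idea (bars 1-2) + its repetition (measures 3–4) form the presentation; fragmentation and cadence (mm. 5–8) form the continuation — the 8-bar whole is a sentence.

sentence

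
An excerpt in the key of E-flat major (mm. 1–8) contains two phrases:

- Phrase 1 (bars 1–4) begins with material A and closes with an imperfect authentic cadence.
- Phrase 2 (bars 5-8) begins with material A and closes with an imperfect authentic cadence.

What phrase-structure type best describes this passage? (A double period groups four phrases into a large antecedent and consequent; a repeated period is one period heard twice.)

repeated phrase

Both phrases have the same opening (A) and the same cadence (imperfect authentic cadence): the second is a restatement, not a consequent, so this is a repeated phrase rather than a period.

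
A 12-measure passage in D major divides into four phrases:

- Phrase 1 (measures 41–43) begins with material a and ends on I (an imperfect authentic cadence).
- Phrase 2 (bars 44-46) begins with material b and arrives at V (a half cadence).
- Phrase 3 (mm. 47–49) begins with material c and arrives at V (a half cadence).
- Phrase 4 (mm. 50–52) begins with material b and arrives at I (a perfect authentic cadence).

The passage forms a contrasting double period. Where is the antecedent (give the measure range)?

In a double period the four phrases pair into a large antecedent (phrases 1–2, ending half cadence) and a large consequent (phrases 3–4, ending perfect authentic cadence). The antecedent spans mm. 41-46.

measures 41–46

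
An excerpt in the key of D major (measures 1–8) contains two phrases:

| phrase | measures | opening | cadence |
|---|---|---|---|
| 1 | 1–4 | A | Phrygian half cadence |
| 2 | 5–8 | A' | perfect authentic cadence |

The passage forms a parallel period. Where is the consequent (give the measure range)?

measures 5–8

The antecedent is the phrase ending with the weaker cadence (Phrygian half cadence, phrase 1) and the consequent the one ending more conclusively (perfect authentic cadence, phrase 2); the consequent is mm. 5–8.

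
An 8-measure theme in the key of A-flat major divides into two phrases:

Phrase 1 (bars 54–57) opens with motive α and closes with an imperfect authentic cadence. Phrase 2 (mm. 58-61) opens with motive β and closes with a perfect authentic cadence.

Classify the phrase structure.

Phrase 1 ends with an imperfect authentic cadence (weaker) and phrase 2 with a perfect authentic cadence (stronger): antecedent + consequent = a period.
The two phrases open with different material (α / β), so the period is contrasting.

contrasting period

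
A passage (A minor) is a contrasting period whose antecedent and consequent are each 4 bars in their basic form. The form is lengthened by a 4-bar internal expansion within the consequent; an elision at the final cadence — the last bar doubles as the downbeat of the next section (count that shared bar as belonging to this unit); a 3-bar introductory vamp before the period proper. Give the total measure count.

15 measures

Basic contrasting period: 4 + 4 = 8 bars.
8 (basic form) + 4 (internal expansion) + 3 (introduction) = 15.
The elision shares a bar with the next section but does not change this unit's count.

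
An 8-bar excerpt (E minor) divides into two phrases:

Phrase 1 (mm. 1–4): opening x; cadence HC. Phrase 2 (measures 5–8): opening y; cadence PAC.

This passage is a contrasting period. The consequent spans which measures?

The antecedent is the phrase ending with the weaker cadence (half cadence, phrase 1) and the consequent the one ending more conclusively (perfect authentic cadence, phrase 2); the consequent is measures 5-8.

measures 5–8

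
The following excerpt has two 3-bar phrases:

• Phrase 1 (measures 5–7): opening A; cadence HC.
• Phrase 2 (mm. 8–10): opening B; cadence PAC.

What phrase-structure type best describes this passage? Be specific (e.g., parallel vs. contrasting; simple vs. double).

contrasting period

Phrase 1 ends with a half cadence (weaker) and phrase 2 with a perfect authentic cadence (stronger): antecedent + consequent = a period.
The two phrases open with different material (A / B), so the period is contrasting.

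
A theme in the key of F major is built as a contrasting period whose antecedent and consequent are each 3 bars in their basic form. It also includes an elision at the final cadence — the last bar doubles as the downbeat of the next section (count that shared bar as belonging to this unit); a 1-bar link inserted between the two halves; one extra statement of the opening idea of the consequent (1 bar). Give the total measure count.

8 measures

Basic contrasting period: 3 + 3 = 6 bars.
6 (basic form) + 1 (link) + 1 (extra statement) = 8.
The elision shares a bar with the next section but does not change this unit's count.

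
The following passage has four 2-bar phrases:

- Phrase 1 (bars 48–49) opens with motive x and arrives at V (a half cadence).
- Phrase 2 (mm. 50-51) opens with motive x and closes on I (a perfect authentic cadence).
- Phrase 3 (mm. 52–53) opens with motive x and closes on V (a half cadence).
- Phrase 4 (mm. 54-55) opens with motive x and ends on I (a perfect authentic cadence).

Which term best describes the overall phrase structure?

The cadence pattern HC–PAC–HC–PAC is weak–strong twice, and phrases 3–4 restate phrases 1–2: a period heard twice, not a double period (which would end weakly at phrase 2).

repeated period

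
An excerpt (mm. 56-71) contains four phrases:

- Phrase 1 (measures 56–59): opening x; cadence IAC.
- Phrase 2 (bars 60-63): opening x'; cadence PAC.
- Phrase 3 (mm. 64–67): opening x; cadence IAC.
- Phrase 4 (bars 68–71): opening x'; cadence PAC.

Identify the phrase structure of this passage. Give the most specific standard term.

The cadence pattern IAC–PAC–IAC–PAC is weak–strong twice, and phrases 3–4 restate phrases 1–2: a period heard twice, not a double period (which would end weakly at phrase 2).

repeated period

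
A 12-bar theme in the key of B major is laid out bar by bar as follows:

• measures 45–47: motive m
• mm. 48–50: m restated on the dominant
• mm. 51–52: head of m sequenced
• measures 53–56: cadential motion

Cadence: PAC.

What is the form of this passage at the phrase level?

sentence

Basic idea (bars 45–47) + its repetition (bars 48–50) form the presentation; fragmentation and cadence (bars 51-56) form the continuation — the 12-bar whole is a sentence.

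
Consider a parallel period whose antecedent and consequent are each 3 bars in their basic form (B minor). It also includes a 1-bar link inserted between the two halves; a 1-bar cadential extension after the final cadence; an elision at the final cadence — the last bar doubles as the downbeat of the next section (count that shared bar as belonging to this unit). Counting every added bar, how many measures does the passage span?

Basic parallel period: 3 + 3 = 6 bars.
6 (basic form) + 1 (link) + 1 (cadential extension) = 8.
The elision shares a bar with the next section but does not change this unit's count.

8 measures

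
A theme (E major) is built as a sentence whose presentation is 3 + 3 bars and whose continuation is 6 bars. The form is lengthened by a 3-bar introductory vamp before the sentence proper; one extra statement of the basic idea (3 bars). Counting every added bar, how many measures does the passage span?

18 measures

Basic sentence: 3 + 3 + 6 = 12 bars.
12 (basic form) + 3 (introduction) + 3 (extra statement) = 18.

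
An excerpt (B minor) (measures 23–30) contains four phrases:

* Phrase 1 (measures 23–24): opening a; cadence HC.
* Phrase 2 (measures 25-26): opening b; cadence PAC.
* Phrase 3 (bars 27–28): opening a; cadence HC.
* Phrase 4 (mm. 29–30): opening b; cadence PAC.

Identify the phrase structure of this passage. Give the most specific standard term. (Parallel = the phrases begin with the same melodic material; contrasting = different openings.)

repeated period

The cadence pattern HC–PAC–HC–PAC is weak–strong twice, and phrases 3–4 restate phrases 1–2: a period heard twice, not a double period (which would end weakly at phrase 2).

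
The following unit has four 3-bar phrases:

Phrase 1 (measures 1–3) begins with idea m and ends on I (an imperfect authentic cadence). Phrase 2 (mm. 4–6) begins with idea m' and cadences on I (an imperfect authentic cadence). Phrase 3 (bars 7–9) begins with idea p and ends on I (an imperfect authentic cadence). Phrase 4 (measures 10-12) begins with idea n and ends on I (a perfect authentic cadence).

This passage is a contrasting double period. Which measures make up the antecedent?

measures 1–6

In a double period the four phrases pair into a large antecedent (phrases 1–2, ending imperfect authentic cadence) and a large consequent (phrases 3–4, ending perfect authentic cadence). The antecedent spans mm. 1-6.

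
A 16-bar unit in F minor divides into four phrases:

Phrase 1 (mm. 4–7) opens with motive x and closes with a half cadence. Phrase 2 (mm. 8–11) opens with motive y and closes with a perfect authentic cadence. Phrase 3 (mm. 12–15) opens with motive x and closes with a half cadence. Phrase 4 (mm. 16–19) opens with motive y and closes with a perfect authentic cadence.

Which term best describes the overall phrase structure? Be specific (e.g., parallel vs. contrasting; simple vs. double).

The cadence pattern HC–PAC–HC–PAC is weak–strong twice, and phrases 3–4 restate phrases 1–2: a period heard twice, not a double period (which would end weakly at phrase 2).

repeated period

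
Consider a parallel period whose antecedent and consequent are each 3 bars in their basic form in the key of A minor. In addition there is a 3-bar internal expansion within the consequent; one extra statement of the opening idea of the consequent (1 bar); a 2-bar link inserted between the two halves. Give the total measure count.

Basic parallel period: 3 + 3 = 6 bars.
6 (basic form) + 3 (internal expansion) + 1 (extra statement) + 2 (link) = 12.

12 measures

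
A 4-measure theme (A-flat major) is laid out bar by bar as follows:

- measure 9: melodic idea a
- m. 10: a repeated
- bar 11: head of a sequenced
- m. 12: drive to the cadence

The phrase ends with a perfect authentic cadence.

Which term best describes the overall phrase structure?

sentence

Basic idea (m. 9) + its repetition (m. 10) form the presentation; fragmentation and cadence (mm. 11–12) form the continuation — the 4-bar whole is a sentence.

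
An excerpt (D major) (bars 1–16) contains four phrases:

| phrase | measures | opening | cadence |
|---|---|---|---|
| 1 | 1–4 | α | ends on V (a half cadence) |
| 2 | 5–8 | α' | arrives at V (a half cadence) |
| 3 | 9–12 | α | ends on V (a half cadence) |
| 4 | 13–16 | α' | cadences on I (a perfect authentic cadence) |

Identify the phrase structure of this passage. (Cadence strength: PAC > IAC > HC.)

parallel double period

Four phrases in two halves: the first half (mm. 1–8) ends with a half cadence, the second (bars 9–16) with a perfect authentic cadence — a large antecedent–consequent pair, i.e. a double period.
Phrase 3 begins with the same material as phrase 1, making it parallel.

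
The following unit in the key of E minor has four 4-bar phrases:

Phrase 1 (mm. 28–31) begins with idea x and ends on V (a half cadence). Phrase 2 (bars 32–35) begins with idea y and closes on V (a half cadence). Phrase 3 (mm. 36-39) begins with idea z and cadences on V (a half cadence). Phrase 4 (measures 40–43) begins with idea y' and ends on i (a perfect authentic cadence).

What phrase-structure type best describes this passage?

Four phrases in two halves: the first half (bars 28–35) ends with a half cadence, the second (bars 36–43) with a perfect authentic cadence — a large antecedent–consequent pair, i.e. a double period.
Phrase 3 begins with different material from phrase 1, making it contrasting.

contrasting double period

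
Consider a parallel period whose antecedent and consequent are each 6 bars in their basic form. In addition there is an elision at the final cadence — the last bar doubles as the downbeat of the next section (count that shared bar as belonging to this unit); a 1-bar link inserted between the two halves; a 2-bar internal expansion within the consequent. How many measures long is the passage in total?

15 measures

Basic parallel period: 6 + 6 = 12 bars.
12 (basic form) + 1 (link) + 2 (internal expansion) = 15.
The elision shares a bar with the next section but does not change this unit's count.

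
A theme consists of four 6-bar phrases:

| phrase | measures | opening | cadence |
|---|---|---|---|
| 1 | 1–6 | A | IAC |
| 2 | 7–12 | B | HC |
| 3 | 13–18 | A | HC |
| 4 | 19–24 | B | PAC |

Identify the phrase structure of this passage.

parallel double period

Four phrases in two halves: the first half (mm. 1–12) ends with a half cadence, the second (bars 13–24) with a perfect authentic cadence — a large antecedent–consequent pair, i.e. a double period.
Phrase 3 begins with the same material as phrase 1, making it parallel.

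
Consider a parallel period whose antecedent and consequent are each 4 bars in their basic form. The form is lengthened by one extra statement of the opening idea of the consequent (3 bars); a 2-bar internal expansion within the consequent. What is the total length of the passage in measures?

13 measures

Basic parallel period: 4 + 4 = 8 bars.
8 (basic form) + 3 (extra statement) + 2 (internal expansion) = 13.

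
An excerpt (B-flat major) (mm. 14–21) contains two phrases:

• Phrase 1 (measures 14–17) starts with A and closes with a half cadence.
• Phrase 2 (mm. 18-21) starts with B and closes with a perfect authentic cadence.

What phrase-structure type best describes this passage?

Phrase 1 ends with a half cadence (weaker) and phrase 2 with a perfect authentic cadence (stronger): antecedent + consequent = a period.
The two phrases open with different material (A / B), so the period is contrasting.

contrasting period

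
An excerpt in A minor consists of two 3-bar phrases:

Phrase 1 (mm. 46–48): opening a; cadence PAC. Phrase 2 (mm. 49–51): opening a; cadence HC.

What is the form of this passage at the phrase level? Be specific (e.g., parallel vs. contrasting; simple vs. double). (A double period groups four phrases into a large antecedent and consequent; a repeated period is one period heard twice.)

phrase group

The second phrase closes with a half cadence, which is not stronger than the first phrase's perfect authentic cadence; without a weak→strong cadential pair there is no antecedent–consequent relationship, so this is a phrase group rather than a period.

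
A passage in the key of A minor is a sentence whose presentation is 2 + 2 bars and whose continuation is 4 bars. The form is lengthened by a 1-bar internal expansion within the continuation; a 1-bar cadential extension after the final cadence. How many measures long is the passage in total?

10 measures

Basic sentence: 2 + 2 + 4 = 8 bars.
8 (basic form) + 1 (internal expansion) + 1 (cadential extension) = 10.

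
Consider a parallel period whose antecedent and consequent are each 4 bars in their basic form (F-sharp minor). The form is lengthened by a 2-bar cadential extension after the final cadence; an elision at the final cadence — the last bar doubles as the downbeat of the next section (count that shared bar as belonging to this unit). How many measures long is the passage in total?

Basic parallel period: 4 + 4 = 8 bars.
8 (basic form) + 2 (cadential extension) = 10.
The elision shares a bar with the next section but does not change this unit's count.

10 measures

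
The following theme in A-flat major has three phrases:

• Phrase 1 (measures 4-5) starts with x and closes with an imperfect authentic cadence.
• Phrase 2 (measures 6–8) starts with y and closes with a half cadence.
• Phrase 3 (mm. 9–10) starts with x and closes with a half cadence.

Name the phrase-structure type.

The final phrase closes with a half cadence, which is not stronger than the preceding half cadence; the 3 phrases lack an overall antecedent–consequent design and so form a phrase group.

phrase group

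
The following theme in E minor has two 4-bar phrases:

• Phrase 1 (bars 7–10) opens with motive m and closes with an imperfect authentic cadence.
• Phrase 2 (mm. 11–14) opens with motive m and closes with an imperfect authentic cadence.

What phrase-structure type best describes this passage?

Both phrases have the same opening (m) and the same cadence (imperfect authentic cadence): the second is a restatement, not a consequent, so this is a repeated phrase rather than a period.

repeated phrase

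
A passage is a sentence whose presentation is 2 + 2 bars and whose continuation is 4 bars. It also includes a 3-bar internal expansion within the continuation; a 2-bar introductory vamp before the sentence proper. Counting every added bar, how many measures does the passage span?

Basic sentence: 2 + 2 + 4 = 8 bars.
8 (basic form) + 3 (internal expansion) + 2 (introduction) = 13.

13 measures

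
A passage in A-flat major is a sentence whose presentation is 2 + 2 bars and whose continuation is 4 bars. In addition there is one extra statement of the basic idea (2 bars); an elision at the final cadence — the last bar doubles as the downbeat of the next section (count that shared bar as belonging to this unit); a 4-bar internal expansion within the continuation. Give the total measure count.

14 measures

Basic sentence: 2 + 2 + 4 = 8 bars.
8 (basic form) + 2 (extra statement) + 4 (internal expansion) = 14.
The elision shares a bar with the next section but does not change this unit's count.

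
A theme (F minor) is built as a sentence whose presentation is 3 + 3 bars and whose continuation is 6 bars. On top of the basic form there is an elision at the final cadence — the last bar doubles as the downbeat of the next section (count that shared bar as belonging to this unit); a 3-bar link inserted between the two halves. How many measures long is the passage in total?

Basic sentence: 3 + 3 + 6 = 12 bars.
12 (basic form) + 3 (link) = 15.
The elision shares a bar with the next section but does not change this unit's count.

15 measures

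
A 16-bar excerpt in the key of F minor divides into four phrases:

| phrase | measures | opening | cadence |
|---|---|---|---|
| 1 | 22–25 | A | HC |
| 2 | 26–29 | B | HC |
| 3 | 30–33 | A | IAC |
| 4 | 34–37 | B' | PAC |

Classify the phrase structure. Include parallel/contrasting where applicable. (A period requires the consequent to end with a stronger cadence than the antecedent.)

Four phrases in two halves: the first half (measures 22–29) ends with a half cadence, the second (bars 30–37) with a perfect authentic cadence — a large antecedent–consequent pair, i.e. a double period.
Phrase 3 begins with the same material as phrase 1, making it parallel.

parallel double period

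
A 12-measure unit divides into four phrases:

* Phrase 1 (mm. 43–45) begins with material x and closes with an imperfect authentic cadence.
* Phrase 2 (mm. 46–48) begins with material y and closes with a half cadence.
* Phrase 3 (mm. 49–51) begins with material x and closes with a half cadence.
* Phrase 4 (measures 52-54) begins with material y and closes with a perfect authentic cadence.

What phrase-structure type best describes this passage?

parallel double period

Four phrases in two halves: the first half (measures 43–48) ends with a half cadence, the second (measures 49–54) with a perfect authentic cadence — a large antecedent–consequent pair, i.e. a double period.
Phrase 3 begins with the same material as phrase 1, making it parallel.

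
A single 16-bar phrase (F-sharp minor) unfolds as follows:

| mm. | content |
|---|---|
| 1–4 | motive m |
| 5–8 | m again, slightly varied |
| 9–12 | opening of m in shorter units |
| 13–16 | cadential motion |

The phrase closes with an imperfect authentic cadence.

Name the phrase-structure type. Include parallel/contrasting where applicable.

sentence

Basic idea (mm. 1-4) + its repetition (mm. 5-8) form the presentation; fragmentation and cadence (mm. 9-16) form the continuation — the 16-bar whole is a sentence.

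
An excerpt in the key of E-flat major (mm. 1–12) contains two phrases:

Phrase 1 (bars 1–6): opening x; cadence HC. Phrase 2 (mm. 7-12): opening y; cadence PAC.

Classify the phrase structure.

contrasting period

Phrase 1 ends with a half cadence (weaker) and phrase 2 with a perfect authentic cadence (stronger): antecedent + consequent = a period.
The two phrases open with different material (x / y), so the period is contrasting.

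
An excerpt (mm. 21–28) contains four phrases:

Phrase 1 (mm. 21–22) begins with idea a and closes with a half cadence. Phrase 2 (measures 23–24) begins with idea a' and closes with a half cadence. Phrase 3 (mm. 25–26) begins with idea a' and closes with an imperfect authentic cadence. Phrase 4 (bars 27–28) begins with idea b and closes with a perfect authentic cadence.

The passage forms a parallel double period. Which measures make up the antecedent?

measures 21–24

In a double period the first pair of phrases (ending half cadence) is the large antecedent and the second pair (ending perfect authentic cadence) is the large consequent; the antecedent is measures 21–24.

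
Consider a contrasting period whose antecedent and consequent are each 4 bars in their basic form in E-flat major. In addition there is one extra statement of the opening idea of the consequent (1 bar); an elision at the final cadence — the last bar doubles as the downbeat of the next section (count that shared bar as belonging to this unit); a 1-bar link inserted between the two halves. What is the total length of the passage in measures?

10 measures

Basic contrasting period: 4 + 4 = 8 bars.
8 (basic form) + 1 (extra statement) + 1 (link) = 10.
The elision shares a bar with the next section but does not change this unit's count.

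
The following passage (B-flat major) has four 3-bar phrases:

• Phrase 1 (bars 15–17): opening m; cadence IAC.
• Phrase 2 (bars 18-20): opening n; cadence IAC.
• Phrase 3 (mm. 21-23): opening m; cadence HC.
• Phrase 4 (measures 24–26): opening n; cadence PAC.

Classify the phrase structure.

parallel double period

Four phrases in two halves: the first half (mm. 15–20) ends with an imperfect authentic cadence, the second (bars 21-26) with a perfect authentic cadence — a large antecedent–consequent pair, i.e. a double period.
Phrase 3 begins with the same material as phrase 1, making it parallel.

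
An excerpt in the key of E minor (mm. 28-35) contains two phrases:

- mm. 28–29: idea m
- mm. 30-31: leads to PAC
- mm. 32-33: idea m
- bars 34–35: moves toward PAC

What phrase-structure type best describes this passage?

repeated phrase

Both phrases have the same opening (m) and the same cadence (perfect authentic cadence): the second is a restatement, not a consequent, so this is a repeated phrase rather than a period.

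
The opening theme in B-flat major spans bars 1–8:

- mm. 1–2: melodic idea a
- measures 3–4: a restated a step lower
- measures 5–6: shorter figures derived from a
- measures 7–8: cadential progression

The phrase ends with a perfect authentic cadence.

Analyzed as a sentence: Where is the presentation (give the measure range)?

measures 1–4

The presentation of a sentence is the basic idea (bars 1-2) plus its repetition (mm. 3–4); the presentation is therefore mm. 1–4.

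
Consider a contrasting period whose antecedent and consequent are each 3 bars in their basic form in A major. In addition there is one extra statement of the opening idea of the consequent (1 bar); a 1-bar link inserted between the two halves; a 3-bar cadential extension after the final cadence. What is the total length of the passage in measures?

Basic contrasting period: 3 + 3 = 6 bars.
6 (basic form) + 1 (extra statement) + 1 (link) + 3 (cadential extension) = 11.

11 measures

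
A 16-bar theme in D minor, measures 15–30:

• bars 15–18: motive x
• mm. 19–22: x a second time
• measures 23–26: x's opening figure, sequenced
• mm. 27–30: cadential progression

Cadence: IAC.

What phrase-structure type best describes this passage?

sentence

Basic idea (measures 15–18) + its repetition (mm. 19–22) form the presentation; fragmentation and cadence (mm. 23–30) form the continuation — the 16-bar whole is a sentence.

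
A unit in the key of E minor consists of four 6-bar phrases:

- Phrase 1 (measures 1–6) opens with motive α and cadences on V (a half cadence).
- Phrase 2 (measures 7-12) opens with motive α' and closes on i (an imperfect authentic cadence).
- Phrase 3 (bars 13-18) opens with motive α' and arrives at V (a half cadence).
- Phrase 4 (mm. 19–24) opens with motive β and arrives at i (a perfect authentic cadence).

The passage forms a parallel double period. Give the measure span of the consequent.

In a double period the first pair of phrases (ending imperfect authentic cadence) is the large antecedent and the second pair (ending perfect authentic cadence) is the large consequent; the consequent is measures 13–24.

measures 13–24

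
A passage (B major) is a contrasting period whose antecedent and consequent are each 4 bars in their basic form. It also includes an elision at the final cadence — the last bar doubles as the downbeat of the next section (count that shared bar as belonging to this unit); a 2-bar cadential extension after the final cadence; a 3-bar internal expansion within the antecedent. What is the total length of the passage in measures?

13 measures

Basic contrasting period: 4 + 4 = 8 bars.
8 (basic form) + 2 (cadential extension) + 3 (internal expansion) = 13.
The elision shares a bar with the next section but does not change this unit's count.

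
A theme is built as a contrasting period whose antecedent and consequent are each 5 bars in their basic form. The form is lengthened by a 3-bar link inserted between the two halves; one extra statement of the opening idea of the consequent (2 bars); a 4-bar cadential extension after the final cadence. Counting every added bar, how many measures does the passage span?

Basic contrasting period: 5 + 5 = 10 bars.
10 (basic form) + 3 (link) + 2 (extra statement) + 4 (cadential extension) = 19.

19 measures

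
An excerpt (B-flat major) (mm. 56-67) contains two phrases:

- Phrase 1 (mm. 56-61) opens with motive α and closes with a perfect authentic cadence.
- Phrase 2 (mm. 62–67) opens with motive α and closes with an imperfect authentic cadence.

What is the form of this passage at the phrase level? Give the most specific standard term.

The second phrase closes with an imperfect authentic cadence, which is not stronger than the first phrase's perfect authentic cadence; without a weak→strong cadential pair there is no antecedent–consequent relationship, so this is a phrase group rather than a period.

phrase group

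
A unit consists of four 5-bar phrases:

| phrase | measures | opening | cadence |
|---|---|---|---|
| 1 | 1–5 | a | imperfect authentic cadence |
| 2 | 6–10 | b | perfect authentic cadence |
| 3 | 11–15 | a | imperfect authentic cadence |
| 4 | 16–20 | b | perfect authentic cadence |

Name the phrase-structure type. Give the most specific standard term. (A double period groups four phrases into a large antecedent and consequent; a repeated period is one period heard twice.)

repeated period

The cadence pattern IAC–PAC–IAC–PAC is weak–strong twice, and phrases 3–4 restate phrases 1–2: a period heard twice, not a double period (which would end weakly at phrase 2).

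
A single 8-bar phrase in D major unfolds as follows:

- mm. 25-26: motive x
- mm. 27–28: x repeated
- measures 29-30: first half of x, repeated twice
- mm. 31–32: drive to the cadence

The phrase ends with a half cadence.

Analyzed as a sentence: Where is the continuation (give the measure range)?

After the presentation (mm. 25–28), the continuation covers the fragmentation through the cadence: mm. 29-32.

measures 29–32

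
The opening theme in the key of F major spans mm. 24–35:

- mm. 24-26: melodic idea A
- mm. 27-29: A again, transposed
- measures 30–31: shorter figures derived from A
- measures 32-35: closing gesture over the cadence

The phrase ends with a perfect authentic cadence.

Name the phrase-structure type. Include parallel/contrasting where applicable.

sentence

Basic idea (mm. 24-26) + its repetition (measures 27–29) form the presentation; fragmentation and cadence (bars 30-35) form the continuation — the 12-bar whole is a sentence.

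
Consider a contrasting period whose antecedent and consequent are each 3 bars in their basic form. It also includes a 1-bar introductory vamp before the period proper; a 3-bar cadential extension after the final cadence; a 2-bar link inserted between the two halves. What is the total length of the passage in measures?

12 measures

Basic contrasting period: 3 + 3 = 6 bars.
6 (basic form) + 1 (introduction) + 3 (cadential extension) + 2 (link) = 12.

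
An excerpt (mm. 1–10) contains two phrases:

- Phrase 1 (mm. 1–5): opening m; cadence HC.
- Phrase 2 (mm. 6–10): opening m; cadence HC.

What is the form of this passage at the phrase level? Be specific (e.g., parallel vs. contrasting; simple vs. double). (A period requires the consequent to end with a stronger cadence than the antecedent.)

Both phrases have the same opening (m) and the same cadence (half cadence): the second is a restatement, not a consequent, so this is a repeated phrase rather than a period.

repeated phrase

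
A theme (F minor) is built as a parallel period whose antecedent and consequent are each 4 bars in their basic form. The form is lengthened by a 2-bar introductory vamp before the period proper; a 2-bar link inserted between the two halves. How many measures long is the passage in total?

12 measures

Basic parallel period: 4 + 4 = 8 bars.
8 (basic form) + 2 (introduction) + 2 (link) = 12.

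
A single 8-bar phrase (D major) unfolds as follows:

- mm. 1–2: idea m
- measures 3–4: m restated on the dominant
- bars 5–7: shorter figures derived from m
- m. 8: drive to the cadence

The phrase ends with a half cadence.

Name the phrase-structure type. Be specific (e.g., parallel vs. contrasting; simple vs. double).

sentence

Basic idea (bars 1–2) + its repetition (mm. 3–4) form the presentation; fragmentation and cadence (mm. 5-8) form the continuation — the 8-bar whole is a sentence.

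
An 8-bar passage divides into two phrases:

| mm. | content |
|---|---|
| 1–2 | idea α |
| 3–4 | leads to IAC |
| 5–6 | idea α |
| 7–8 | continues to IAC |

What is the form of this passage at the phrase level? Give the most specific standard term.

Both phrases have the same opening (α) and the same cadence (imperfect authentic cadence): the second is a restatement, not a consequent, so this is a repeated phrase rather than a period.

repeated phrase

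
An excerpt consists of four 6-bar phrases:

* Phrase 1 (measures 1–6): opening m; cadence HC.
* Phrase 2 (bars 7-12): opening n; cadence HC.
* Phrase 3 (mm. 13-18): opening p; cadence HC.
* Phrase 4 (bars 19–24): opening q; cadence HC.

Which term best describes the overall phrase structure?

phrase group

Phrase 4 ends with a half cadence, no stronger than phrase 2's half cadence, so the four phrases do not form a double period; nor do phrases 3–4 duplicate 1–2, so it is not a repeated period. With no phrase reaching a conclusive cadence, the passage is a phrase group.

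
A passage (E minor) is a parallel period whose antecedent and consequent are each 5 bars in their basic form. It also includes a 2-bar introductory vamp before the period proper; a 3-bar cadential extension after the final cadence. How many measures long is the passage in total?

15 measures

Basic parallel period: 5 + 5 = 10 bars.
10 (basic form) + 2 (introduction) + 3 (cadential extension) = 15.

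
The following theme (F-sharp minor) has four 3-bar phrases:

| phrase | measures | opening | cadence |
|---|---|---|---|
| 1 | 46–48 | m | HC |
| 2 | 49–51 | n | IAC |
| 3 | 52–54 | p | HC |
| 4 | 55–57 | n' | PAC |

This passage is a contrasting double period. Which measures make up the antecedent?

measures 46–51

In a double period the four phrases pair into a large antecedent (phrases 1–2, ending imperfect authentic cadence) and a large consequent (phrases 3–4, ending perfect authentic cadence). The antecedent spans mm. 46–51.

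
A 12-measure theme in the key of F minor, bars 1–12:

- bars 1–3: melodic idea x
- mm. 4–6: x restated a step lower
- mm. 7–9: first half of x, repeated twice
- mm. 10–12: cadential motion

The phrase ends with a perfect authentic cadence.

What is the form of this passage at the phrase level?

Basic idea (bars 1–3) + its repetition (mm. 4-6) form the presentation; fragmentation and cadence (mm. 7-12) form the continuation — the 12-bar whole is a sentence.

sentence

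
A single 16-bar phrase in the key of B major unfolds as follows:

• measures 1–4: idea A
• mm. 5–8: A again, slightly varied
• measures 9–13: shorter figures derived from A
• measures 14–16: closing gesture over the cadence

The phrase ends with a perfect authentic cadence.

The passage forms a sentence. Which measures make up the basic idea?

measures 1–4

The presentation of a sentence is the basic idea (bars 1–4) plus its repetition (measures 5–8); the basic idea is therefore measures 1–4.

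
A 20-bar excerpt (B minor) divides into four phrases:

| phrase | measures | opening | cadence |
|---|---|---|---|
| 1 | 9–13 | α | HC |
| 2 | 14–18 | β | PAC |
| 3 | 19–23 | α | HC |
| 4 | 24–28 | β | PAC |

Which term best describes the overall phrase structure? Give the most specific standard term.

repeated period

The cadence pattern HC–PAC–HC–PAC is weak–strong twice, and phrases 3–4 restate phrases 1–2: a period heard twice, not a double period (which would end weakly at phrase 2).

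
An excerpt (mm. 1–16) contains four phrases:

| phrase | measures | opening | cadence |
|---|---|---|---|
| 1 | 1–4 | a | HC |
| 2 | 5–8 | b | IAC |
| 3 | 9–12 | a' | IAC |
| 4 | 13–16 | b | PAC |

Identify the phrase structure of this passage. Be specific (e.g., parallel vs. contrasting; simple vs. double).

parallel double period

Four phrases in two halves: the first half (mm. 1-8) ends with an imperfect authentic cadence, the second (measures 9-16) with a perfect authentic cadence — a large antecedent–consequent pair, i.e. a double period.
Phrase 3 begins with the same material as phrase 1, making it parallel.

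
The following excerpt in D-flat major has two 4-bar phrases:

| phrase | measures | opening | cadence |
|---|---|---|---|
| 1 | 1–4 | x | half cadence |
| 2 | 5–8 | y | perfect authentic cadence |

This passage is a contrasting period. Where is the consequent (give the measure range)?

The antecedent is the phrase ending with the weaker cadence (half cadence, phrase 1) and the consequent the one ending more conclusively (perfect authentic cadence, phrase 2); the consequent is bars 5–8.

measures 5–8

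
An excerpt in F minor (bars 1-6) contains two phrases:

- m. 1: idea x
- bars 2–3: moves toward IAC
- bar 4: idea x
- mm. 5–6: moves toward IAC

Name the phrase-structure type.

repeated phrase

Both phrases have the same opening (x) and the same cadence (imperfect authentic cadence): the second is a restatement, not a consequent, so this is a repeated phrase rather than a period.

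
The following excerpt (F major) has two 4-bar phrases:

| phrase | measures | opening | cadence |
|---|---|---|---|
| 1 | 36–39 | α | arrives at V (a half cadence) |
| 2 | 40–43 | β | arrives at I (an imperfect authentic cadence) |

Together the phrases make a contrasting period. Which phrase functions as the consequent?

The phrase ending with the weaker cadence (half cadence) is the antecedent; the one ending more conclusively (imperfect authentic cadence) is the consequent. The consequent is phrase 2.

phrase 2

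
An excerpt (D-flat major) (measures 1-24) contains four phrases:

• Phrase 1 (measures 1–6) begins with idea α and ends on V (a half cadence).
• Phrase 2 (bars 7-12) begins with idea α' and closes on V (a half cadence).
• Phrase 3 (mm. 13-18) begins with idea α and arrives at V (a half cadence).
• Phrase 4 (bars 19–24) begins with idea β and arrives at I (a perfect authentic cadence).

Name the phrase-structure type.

parallel double period

Four phrases in two halves: the first half (mm. 1–12) ends with a half cadence, the second (bars 13–24) with a perfect authentic cadence — a large antecedent–consequent pair, i.e. a double period.
Phrase 3 begins with the same material as phrase 1, making it parallel.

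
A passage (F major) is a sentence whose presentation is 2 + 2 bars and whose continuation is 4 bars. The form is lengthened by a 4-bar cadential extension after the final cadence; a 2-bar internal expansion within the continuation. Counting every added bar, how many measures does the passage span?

Basic sentence: 2 + 2 + 4 = 8 bars.
8 (basic form) + 4 (cadential extension) + 2 (internal expansion) = 14.

14 measures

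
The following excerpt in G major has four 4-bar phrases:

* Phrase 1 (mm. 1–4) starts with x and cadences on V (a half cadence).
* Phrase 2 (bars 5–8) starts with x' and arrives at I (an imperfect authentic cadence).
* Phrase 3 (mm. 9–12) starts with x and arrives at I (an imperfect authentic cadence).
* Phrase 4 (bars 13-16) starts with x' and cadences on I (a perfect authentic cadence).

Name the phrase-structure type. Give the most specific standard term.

parallel double period

Four phrases in two halves: the first half (bars 1–8) ends with an imperfect authentic cadence, the second (mm. 9–16) with a perfect authentic cadence — a large antecedent–consequent pair, i.e. a double period.
Phrase 3 begins with the same material as phrase 1, making it parallel.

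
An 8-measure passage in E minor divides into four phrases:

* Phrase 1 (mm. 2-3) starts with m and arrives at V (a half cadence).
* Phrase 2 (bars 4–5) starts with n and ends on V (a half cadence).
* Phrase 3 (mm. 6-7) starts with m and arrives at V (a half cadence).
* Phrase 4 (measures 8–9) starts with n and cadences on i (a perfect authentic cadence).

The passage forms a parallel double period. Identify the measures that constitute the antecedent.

measures 2–5

In a double period the four phrases pair into a large antecedent (phrases 1–2, ending half cadence) and a large consequent (phrases 3–4, ending perfect authentic cadence). The antecedent spans mm. 2-5.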